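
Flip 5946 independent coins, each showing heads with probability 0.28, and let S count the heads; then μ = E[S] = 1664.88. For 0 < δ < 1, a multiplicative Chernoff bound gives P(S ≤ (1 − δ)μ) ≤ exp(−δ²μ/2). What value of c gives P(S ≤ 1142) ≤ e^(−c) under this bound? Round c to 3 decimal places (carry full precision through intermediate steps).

Write 1142 = (1 − δ)μ, so δ = 1 − 1142/1664.88 = 0.3140647…
Then the exponent is δ²μ/2 = (μ − 1142)²/(2μ) = 82.109069.

82.109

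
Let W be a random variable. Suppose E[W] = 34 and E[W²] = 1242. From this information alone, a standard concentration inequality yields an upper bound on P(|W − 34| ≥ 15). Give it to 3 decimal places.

The first two moments determine the variance, so Chebyshev's inequality is the sharpest standard bound available.
Var(W) = E[W²] − (E[W])² = 1242 − 1156 = 86.
Chebyshev's inequality: P(|W − μ| ≥ t) ≤ Var(W)/t² = 86/225 = 0.3822.

0.382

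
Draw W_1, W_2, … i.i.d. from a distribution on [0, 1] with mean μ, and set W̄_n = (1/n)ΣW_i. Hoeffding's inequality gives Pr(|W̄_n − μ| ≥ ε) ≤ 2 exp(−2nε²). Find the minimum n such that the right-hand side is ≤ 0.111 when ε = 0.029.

Require 2·exp(−2nε²) ≤ 0.111, i.e. 2nε² ≥ ln(2/0.111) = 2.891372.
So n ≥ 2.891372 / (2·0.029²) = 1719.008.
The smallest integer n is 1720.

1720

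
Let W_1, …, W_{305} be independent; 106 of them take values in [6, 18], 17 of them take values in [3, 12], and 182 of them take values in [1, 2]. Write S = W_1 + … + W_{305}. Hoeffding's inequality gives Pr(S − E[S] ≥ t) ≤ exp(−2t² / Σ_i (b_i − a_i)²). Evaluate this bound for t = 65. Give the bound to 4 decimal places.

Σ(b_i − a_i)² = 106·12² + 17·9² + 182·1² = 16823.
Exponent = 2·65² / 16823 = 0.50229.
Bound = exp(−0.50229) = 0.60514.

0.6051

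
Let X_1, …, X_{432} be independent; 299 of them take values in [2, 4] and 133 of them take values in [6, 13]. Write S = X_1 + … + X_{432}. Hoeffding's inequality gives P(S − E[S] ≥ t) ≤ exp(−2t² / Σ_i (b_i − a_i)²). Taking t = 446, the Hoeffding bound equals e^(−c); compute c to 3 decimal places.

Σ(b_i − a_i)² = 299·2² + 133·7² = 7713.
c = 2t² / 7713 = 2·446² / 7713 = 51.5794.

51.579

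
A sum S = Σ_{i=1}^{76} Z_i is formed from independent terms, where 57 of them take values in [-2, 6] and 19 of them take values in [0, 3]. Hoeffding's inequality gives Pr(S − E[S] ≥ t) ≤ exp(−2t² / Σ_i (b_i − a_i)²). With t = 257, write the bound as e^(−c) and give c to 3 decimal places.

Σ(b_i − a_i)² = 57·8² + 19·3² = 3819.
c = 2t² / 3819 = 2·257² / 3819 = 34.5897.

34.590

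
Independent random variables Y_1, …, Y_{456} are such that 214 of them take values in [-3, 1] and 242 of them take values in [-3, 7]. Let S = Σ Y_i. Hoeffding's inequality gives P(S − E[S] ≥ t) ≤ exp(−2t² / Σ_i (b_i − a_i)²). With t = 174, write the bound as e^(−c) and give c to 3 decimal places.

Σ(b_i − a_i)² = 214·4² + 242·10² = 27624.
c = 2t² / 27624 = 2·174² / 27624 = 2.1920.

2.192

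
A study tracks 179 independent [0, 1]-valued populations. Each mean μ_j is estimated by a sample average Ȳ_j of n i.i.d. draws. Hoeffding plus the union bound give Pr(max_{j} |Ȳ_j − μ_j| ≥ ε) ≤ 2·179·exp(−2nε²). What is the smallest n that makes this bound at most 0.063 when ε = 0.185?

Need 2·179·exp(−2nε²) ≤ 0.063, i.e. exp(−2nε²) ≤ 0.063/358.
So 2nε² ≥ ln(358/0.063) = 8.645154.
Hence n ≥ 8.645154/(2·0.185²) = 126.299.
The smallest integer n is 127.

127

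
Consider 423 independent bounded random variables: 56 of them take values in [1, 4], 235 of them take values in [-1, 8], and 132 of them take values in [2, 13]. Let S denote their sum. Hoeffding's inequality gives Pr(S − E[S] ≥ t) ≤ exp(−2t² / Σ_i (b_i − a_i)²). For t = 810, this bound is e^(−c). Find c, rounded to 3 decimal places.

36.952

Σ(b_i − a_i)² = 56·3² + 235·9² + 132·11² = 35511.
c = 2t² / 35511 = 2·810² / 35511 = 36.9519.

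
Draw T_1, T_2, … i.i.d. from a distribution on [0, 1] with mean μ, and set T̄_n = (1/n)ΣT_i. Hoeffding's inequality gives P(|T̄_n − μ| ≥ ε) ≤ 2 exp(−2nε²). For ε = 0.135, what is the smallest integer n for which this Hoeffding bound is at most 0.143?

73

Require 2·exp(−2nε²) ≤ 0.143, i.e. 2nε² ≥ ln(2/0.143) = 2.638058.
So n ≥ 2.638058 / (2·0.135²) = 72.375.
The smallest integer n is 73.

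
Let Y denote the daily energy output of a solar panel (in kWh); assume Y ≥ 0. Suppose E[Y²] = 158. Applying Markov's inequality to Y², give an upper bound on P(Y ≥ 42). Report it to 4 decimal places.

0.0896

Since Y ≥ 0, the event {Y ≥ 42} is the same as {Y² ≥ 1764}.
Markov's inequality applied to Y² gives P(Y² ≥ 1764) ≤ E[Y²]/1764 = 158/1764 = 0.0896.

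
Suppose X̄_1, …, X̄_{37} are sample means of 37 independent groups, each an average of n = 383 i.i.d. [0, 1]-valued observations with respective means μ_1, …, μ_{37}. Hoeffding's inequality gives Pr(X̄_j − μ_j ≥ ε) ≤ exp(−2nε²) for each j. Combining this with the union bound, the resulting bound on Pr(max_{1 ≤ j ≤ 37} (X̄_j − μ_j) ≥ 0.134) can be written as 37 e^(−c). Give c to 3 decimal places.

13.754

Union bound over the 37 events: Pr(max_{1 ≤ j ≤ 37} (X̄_j − μ_j) ≥ 0.134) ≤ 37·exp(−2nε²) = 37 exp(−2·383·0.134²).
So c = 2·383·0.134² = 13.7543.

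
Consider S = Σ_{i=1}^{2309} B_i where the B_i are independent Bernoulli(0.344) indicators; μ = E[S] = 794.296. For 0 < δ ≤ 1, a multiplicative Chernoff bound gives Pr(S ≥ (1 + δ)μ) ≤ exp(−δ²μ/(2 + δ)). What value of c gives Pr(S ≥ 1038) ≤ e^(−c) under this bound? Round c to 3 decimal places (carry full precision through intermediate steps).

Write 1038 = (1 + δ)μ, so δ = 1038/794.296 − 1 = 0.3068176…
Then the exponent is δ²μ/(2 + δ) = (1038 − μ)² / (μ·(2 + δ)) = 32.413780.

32.414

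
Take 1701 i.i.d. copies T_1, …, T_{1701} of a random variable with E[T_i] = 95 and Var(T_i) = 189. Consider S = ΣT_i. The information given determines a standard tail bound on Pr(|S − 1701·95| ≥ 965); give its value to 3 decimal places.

With mean and variance of each term known, Chebyshev's inequality bounds the deviation of the sum (or sample mean).
Var(S) = n·Var(T_i) = 1701·189 = 321489.
Chebyshev: Pr(|S − 1701·95| ≥ 965) ≤ Var(S)/965² = 321489/931225 = 0.3452.

0.345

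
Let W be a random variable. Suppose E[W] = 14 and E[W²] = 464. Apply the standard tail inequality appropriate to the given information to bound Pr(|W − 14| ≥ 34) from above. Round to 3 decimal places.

0.232

The first two moments determine the variance, so Chebyshev's inequality is the sharpest standard bound available.
Var(W) = E[W²] − (E[W])² = 464 − 196 = 268.
Chebyshev's inequality: Pr(|W − μ| ≥ t) ≤ Var(W)/t² = 268/1156 = 0.2318.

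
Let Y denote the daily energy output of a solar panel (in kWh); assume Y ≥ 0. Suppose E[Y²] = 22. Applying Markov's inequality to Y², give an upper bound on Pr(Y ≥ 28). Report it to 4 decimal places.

0.0281

Since Y ≥ 0, the event {Y ≥ 28} is the same as {Y² ≥ 784}.
Markov's inequality applied to Y² gives Pr(Y² ≥ 784) ≤ E[Y²]/784 = 22/784 = 0.0281.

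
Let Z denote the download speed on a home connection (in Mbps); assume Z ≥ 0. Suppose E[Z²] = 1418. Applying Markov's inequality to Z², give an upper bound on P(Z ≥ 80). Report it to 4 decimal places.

Since Z ≥ 0, the event {Z ≥ 80} is the same as {Z² ≥ 6400}.
Markov's inequality applied to Z² gives P(Z² ≥ 6400) ≤ E[Z²]/6400 = 1418/6400 = 0.2216.

0.2216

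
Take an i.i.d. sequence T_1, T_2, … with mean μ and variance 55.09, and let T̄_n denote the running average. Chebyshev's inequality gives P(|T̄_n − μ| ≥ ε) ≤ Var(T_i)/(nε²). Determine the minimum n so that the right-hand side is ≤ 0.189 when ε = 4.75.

13

Require 55.09/(n·4.75²) ≤ 0.189, i.e. n ≥ 55.09/(0.189·4.75²) = 12.919.
The smallest integer n is 13.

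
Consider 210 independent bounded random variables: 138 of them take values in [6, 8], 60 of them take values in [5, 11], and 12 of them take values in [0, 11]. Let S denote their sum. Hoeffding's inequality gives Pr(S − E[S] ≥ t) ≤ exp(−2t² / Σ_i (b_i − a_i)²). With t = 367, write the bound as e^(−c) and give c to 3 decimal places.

64.692

Σ(b_i − a_i)² = 138·2² + 60·6² + 12·11² = 4164.
c = 2t² / 4164 = 2·367² / 4164 = 64.6921.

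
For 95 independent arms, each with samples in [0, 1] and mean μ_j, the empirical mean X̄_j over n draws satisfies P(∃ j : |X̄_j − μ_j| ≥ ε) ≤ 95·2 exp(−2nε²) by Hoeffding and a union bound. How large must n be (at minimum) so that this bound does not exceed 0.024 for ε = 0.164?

167

Need 2·95·exp(−2nε²) ≤ 0.024, i.e. exp(−2nε²) ≤ 0.024/190.
So 2nε² ≥ ln(190/0.024) = 8.976726.
Hence n ≥ 8.976726/(2·0.164²) = 166.878.
The smallest integer n is 167.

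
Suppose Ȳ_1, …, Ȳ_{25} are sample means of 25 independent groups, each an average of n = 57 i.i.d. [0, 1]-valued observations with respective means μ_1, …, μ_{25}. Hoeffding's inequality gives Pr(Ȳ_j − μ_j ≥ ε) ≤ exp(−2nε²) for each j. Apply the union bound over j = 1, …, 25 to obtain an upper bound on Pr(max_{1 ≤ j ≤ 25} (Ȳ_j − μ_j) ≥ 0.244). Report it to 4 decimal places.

0.0282

Per-experiment Hoeffding bound: exp(−2·57·0.244²) = exp(−6.78710) = 0.0011282.
Union bound over 25 events: 25·0.0011282 = 0.02821.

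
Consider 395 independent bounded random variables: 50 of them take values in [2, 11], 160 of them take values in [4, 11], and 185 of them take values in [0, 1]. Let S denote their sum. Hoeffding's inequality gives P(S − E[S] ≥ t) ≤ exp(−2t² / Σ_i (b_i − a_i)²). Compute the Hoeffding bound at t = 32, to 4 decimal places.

0.8440

Σ(b_i − a_i)² = 50·9² + 160·7² + 185·1² = 12075.
Exponent = 2·32² / 12075 = 0.16961.
Bound = exp(−0.16961) = 0.84400.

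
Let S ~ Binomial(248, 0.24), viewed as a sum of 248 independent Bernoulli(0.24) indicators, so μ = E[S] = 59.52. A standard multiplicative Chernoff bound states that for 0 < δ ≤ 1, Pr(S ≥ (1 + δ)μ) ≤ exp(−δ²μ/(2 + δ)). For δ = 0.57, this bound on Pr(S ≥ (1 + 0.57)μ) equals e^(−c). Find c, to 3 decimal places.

c = δ²μ/(2 + δ) = 0.57²·59.52/(2 + 0.57) = 7.5245.

7.525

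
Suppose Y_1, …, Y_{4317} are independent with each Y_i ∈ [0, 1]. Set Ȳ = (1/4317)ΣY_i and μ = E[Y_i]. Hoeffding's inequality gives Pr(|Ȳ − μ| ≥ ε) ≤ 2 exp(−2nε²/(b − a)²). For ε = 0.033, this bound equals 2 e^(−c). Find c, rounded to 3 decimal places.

9.402

c = 2nε²/(b − a)² = 2·4317·0.033² / 1² = 9.4024.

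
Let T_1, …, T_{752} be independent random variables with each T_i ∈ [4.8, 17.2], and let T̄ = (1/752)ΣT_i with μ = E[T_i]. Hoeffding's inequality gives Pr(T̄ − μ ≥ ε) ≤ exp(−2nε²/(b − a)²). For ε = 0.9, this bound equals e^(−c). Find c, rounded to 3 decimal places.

c = 2nε²/(b − a)² = 2·752·0.9² / 12.4² = 7.9230.

7.923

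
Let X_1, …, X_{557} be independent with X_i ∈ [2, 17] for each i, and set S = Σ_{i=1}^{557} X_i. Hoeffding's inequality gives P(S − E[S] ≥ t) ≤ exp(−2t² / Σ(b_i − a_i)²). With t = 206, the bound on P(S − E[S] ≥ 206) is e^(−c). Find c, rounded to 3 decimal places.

0.677

Σ(b_i − a_i)² = 557·(15)² = 125325.
c = 2t²/125325 = 2·206²/125325 = 0.6772.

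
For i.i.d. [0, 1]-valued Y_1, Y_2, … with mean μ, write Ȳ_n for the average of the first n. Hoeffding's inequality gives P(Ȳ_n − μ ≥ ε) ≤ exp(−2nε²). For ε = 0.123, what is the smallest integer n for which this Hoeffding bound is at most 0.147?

Require exp(−2nε²) ≤ 0.147, i.e. 2nε² ≥ ln(1/0.147) = 1.917323.
So n ≥ 1.917323 / (2·0.123²) = 63.366.
The smallest integer n is 64.

64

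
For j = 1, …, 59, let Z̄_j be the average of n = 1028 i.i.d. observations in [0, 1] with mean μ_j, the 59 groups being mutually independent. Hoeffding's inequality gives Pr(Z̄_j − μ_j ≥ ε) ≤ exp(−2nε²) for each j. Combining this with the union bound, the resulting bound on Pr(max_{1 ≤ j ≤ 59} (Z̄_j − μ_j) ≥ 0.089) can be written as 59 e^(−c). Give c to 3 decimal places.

16.286

Union bound over the 59 events: Pr(max_{1 ≤ j ≤ 59} (Z̄_j − μ_j) ≥ 0.089) ≤ 59·exp(−2nε²) = 59 exp(−2·1028·0.089²).
So c = 2·1028·0.089² = 16.2856.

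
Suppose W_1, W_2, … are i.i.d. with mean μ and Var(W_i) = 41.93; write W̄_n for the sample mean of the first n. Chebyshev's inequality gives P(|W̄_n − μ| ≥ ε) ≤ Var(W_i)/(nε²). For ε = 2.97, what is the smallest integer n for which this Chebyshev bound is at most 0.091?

Require 41.93/(n·2.97²) ≤ 0.091, i.e. n ≥ 41.93/(0.091·2.97²) = 52.236.
The smallest integer n is 53.

53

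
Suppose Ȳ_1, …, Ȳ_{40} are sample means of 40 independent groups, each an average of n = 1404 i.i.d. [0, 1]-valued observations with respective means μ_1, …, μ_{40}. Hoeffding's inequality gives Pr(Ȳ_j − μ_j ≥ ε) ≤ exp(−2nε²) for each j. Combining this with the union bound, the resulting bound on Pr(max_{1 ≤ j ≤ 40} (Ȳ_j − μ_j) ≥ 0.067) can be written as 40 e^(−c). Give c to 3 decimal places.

Union bound over the 40 events: Pr(max_{1 ≤ j ≤ 40} (Ȳ_j − μ_j) ≥ 0.067) ≤ 40·exp(−2nε²) = 40 exp(−2·1404·0.067²).
So c = 2·1404·0.067² = 12.6051.

12.605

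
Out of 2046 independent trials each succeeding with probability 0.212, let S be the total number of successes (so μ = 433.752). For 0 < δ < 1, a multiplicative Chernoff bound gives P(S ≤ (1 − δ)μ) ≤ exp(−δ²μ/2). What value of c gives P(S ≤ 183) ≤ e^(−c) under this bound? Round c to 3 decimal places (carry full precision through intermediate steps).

72.480

Write 183 = (1 − δ)μ, so δ = 1 − 183/433.752 = 0.5780999…
Then the exponent is δ²μ/2 = (μ − 183)²/(2μ) = 72.479857.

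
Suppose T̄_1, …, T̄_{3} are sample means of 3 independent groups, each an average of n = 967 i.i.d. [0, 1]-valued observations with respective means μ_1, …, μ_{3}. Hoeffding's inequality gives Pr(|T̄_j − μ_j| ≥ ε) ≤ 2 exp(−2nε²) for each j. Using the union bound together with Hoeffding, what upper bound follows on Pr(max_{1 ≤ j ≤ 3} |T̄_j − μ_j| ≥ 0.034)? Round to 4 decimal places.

Per-experiment Hoeffding bound: 2·exp(−2·967·0.034²) = 2·exp(−2.23570) = 0.21383.
Union bound over 3 events: 3·0.21383 = 0.64150.

0.6415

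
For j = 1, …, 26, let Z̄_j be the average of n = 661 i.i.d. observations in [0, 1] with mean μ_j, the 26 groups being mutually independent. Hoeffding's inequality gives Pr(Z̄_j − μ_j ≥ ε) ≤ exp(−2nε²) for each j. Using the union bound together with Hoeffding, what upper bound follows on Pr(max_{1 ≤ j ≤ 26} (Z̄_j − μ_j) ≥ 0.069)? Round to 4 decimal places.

Per-experiment Hoeffding bound: exp(−2·661·0.069²) = exp(−6.29404) = 0.0018473.
Union bound over 26 events: 26·0.0018473 = 0.04803.

0.0480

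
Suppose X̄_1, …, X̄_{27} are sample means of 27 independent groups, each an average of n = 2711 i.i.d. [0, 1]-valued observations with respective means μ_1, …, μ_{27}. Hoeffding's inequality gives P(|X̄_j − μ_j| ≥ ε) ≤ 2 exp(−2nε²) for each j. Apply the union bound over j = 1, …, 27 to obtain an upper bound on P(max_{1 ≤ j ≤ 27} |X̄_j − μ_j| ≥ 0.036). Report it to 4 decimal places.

Per-experiment Hoeffding bound: 2·exp(−2·2711·0.036²) = 2·exp(−7.02691) = 0.0017753.
Union bound over 27 events: 27·0.0017753 = 0.04793.

0.0479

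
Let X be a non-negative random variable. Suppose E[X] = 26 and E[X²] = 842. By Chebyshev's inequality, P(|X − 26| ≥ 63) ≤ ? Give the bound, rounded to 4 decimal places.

0.0418

Var(X) = E[X²] − (E[X])² = 842 − 676 = 166.
Chebyshev's inequality: P(|X − μ| ≥ t) ≤ Var(X)/t² = 166/3969 = 0.0418.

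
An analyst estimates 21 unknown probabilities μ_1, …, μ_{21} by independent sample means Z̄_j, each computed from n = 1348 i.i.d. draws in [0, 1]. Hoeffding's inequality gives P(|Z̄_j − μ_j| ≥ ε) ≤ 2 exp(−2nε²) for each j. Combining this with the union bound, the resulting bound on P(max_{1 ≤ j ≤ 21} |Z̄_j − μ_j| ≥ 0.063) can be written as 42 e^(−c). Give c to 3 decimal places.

Union bound over the 21 events: P(max_{1 ≤ j ≤ 21} |Z̄_j − μ_j| ≥ 0.063) ≤ 21·2·exp(−2nε²) = 42 exp(−2·1348·0.063²).
So c = 2·1348·0.063² = 10.7004.

10.700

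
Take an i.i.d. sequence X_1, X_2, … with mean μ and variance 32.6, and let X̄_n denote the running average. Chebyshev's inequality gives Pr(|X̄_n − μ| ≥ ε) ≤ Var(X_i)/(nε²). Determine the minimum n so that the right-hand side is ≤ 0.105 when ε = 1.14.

239

Require 32.6/(n·1.14²) ≤ 0.105, i.e. n ≥ 32.6/(0.105·1.14²) = 238.901.
The smallest integer n is 239.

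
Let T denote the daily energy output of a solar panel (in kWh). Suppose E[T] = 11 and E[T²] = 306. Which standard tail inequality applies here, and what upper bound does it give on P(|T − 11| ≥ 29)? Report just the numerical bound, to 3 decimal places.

0.220

The first two moments determine the variance, so Chebyshev's inequality is the sharpest standard bound available.
Var(T) = E[T²] − (E[T])² = 306 − 121 = 185.
Chebyshev's inequality: P(|T − μ| ≥ t) ≤ Var(T)/t² = 185/841 = 0.2200.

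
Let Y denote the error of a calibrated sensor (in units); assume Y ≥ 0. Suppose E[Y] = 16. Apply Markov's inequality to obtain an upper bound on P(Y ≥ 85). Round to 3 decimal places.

0.188

Markov's inequality: for a non-negative random variable, P(Y ≥ a) ≤ E[Y]/a.
Here E[Y] = 16 and a = 85, so the bound is 16/85 = 0.1882.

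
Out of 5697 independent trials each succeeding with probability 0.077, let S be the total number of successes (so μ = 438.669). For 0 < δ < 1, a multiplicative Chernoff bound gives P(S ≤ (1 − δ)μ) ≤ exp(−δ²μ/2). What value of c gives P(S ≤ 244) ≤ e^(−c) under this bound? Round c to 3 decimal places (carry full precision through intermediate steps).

Write 244 = (1 − δ)μ, so δ = 1 − 244/438.669 = 0.443772…
Then the exponent is δ²μ/2 = (μ − 244)²/(2μ) = 43.194321.

43.194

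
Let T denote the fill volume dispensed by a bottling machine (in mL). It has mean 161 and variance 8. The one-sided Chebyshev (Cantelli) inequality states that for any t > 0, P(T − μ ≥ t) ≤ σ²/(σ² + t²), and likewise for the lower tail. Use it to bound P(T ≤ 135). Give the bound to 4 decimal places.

Here σ² = 8 and t = 26, so σ² + t² = 684.
Cantelli's bound: 8/684 = 0.0117.

0.0117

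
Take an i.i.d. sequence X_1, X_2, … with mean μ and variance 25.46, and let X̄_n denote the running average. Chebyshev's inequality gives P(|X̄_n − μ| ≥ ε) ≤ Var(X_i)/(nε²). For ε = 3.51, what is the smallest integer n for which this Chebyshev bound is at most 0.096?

22

Require 25.46/(n·3.51²) ≤ 0.096, i.e. n ≥ 25.46/(0.096·3.51²) = 21.526.
The smallest integer n is 22.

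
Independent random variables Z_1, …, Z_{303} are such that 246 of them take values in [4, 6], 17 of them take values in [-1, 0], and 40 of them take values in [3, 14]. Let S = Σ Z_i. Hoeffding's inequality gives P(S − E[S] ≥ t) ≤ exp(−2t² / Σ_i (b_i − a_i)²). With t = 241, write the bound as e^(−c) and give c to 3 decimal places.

19.887

Σ(b_i − a_i)² = 246·2² + 17·1² + 40·11² = 5841.
c = 2t² / 5841 = 2·241² / 5841 = 19.8873.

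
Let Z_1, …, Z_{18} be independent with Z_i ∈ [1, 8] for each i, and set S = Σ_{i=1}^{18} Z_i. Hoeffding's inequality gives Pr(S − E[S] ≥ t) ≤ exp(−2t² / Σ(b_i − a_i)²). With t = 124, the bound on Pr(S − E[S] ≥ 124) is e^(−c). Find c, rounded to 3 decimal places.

Σ(b_i − a_i)² = 18·(7)² = 882.
c = 2t²/882 = 2·124²/882 = 34.8662.

34.866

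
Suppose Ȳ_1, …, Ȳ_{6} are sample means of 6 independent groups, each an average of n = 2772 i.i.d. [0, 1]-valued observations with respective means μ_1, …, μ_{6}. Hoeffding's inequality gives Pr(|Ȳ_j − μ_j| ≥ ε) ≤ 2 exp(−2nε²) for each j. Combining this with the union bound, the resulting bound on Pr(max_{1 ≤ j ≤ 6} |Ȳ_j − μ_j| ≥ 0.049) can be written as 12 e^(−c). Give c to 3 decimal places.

13.311

Union bound over the 6 events: Pr(max_{1 ≤ j ≤ 6} |Ȳ_j − μ_j| ≥ 0.049) ≤ 6·2·exp(−2nε²) = 12 exp(−2·2772·0.049²).
So c = 2·2772·0.049² = 13.3111.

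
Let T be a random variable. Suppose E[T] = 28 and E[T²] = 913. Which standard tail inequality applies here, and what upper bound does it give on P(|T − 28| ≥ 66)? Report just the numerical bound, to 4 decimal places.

The first two moments determine the variance, so Chebyshev's inequality is the sharpest standard bound available.
Var(T) = E[T²] − (E[T])² = 913 − 784 = 129.
Chebyshev's inequality: P(|T − μ| ≥ t) ≤ Var(T)/t² = 129/4356 = 0.0296.

0.0296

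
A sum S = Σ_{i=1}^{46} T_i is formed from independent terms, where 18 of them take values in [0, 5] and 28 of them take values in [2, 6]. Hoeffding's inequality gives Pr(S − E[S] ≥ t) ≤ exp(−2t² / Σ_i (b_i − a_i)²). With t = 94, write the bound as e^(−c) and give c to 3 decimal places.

Σ(b_i − a_i)² = 18·5² + 28·4² = 898.
c = 2t² / 898 = 2·94² / 898 = 19.6793.

19.679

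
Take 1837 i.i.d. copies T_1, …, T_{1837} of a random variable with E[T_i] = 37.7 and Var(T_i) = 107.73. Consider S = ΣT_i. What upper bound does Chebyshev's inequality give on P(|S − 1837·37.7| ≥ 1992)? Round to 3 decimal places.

Var(S) = n·Var(T_i) = 1837·107.73 = 197900.01.
Chebyshev: P(|S − 1837·37.7| ≥ 1992) ≤ Var(S)/1992² = 197900.01/3968064 = 0.0499.

0.050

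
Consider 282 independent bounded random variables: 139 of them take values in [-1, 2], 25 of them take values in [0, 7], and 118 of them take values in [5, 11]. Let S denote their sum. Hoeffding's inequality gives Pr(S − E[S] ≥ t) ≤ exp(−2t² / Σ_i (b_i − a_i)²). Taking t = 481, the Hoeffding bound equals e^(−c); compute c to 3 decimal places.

68.816

Σ(b_i − a_i)² = 139·3² + 25·7² + 118·6² = 6724.
c = 2t² / 6724 = 2·481² / 6724 = 68.8165.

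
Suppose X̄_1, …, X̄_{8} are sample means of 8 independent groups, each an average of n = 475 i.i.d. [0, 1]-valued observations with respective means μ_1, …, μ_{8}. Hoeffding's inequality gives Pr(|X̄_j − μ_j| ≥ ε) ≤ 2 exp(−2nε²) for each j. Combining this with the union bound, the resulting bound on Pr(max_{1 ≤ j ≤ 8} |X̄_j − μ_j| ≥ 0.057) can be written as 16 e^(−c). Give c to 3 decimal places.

3.087

Union bound over the 8 events: Pr(max_{1 ≤ j ≤ 8} |X̄_j − μ_j| ≥ 0.057) ≤ 8·2·exp(−2nε²) = 16 exp(−2·475·0.057²).
So c = 2·475·0.057² = 3.0865.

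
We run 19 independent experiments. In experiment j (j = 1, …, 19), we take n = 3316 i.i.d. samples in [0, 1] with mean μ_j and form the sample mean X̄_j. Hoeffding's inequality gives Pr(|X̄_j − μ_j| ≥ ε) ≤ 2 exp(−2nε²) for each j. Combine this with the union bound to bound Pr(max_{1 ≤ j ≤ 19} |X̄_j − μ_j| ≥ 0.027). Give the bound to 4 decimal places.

0.3021

Per-experiment Hoeffding bound: 2·exp(−2·3316·0.027²) = 2·exp(−4.83473) = 0.015898.
Union bound over 19 events: 19·0.015898 = 0.30206.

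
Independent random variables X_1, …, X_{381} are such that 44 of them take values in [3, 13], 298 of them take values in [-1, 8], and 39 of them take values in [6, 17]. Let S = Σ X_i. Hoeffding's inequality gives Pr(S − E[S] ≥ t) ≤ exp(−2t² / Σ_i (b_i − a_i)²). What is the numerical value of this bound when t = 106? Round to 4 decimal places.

0.5088

Σ(b_i − a_i)² = 44·10² + 298·9² + 39·11² = 33257.
Exponent = 2·106² / 33257 = 0.67571.
Bound = exp(−0.67571) = 0.50880.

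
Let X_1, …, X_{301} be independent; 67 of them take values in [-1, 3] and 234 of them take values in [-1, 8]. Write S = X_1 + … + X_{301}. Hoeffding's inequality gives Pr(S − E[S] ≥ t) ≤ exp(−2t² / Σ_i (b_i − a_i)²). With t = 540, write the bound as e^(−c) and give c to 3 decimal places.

Σ(b_i − a_i)² = 67·4² + 234·9² = 20026.
c = 2t² / 20026 = 2·540² / 20026 = 29.1221.

29.122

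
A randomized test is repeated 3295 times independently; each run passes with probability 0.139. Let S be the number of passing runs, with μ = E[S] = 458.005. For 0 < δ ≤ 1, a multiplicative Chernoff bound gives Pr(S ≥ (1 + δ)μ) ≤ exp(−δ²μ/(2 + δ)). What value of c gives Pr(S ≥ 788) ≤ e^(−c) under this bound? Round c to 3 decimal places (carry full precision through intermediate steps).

Write 788 = (1 + δ)μ, so δ = 788/458.005 − 1 = 0.7205052…
Then the exponent is δ²μ/(2 + δ) = (788 − μ)² / (μ·(2 + δ)) = 87.396680.

87.397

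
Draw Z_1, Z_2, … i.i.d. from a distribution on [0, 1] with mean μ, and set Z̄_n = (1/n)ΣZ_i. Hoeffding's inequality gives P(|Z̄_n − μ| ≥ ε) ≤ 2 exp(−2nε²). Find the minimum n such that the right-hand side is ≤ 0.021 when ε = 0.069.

Require 2·exp(−2nε²) ≤ 0.021, i.e. 2nε² ≥ ln(2/0.021) = 4.556380.
So n ≥ 4.556380 / (2·0.069²) = 478.511.
The smallest integer n is 479.

479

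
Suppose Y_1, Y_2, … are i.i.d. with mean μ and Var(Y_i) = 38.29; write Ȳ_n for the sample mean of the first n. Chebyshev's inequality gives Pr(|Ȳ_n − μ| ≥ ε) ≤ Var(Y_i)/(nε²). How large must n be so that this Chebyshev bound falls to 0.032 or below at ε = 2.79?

154

Require 38.29/(n·2.79²) ≤ 0.032, i.e. n ≥ 38.29/(0.032·2.79²) = 153.719.
The smallest integer n is 154.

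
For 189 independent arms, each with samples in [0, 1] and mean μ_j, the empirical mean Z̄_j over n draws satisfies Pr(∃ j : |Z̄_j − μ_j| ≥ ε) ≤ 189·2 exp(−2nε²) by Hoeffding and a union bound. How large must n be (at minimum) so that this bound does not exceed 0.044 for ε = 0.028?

Need 2·189·exp(−2nε²) ≤ 0.044, i.e. exp(−2nε²) ≤ 0.044/378.
So 2nε² ≥ ln(378/0.044) = 9.058460.
Hence n ≥ 9.058460/(2·0.028²) = 5777.079.
The smallest integer n is 5778.

5778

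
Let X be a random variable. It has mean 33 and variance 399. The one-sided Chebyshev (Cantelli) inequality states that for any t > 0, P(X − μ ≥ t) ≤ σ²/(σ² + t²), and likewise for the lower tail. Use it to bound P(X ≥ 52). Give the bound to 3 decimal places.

Here σ² = 399 and t = 19, so σ² + t² = 760.
Cantelli's bound: 399/760 = 0.5250.

0.525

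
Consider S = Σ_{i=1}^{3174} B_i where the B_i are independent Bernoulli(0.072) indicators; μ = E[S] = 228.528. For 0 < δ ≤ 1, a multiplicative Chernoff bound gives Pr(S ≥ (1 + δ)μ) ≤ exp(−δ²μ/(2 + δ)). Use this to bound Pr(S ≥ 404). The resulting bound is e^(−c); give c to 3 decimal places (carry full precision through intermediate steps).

48.678

Write 404 = (1 + δ)μ, so δ = 404/228.528 − 1 = 0.7678359…
Then the exponent is δ²μ/(2 + δ) = (404 − μ)² / (μ·(2 + δ)) = 48.678355.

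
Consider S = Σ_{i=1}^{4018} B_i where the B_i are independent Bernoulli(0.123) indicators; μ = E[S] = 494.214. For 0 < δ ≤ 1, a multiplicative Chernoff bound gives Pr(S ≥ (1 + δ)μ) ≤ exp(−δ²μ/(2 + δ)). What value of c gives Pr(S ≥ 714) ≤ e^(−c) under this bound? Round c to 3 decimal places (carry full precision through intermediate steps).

Write 714 = (1 + δ)μ, so δ = 714/494.214 − 1 = 0.4447183…
Then the exponent is δ²μ/(2 + δ) = (714 − μ)² / (μ·(2 + δ)) = 39.981233.

39.981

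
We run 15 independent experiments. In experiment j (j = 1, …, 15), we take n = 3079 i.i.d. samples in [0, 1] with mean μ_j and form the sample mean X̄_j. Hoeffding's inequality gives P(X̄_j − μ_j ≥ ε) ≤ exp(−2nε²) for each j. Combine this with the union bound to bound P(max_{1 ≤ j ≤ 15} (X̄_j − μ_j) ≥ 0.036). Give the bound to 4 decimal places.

0.0051

Per-experiment Hoeffding bound: exp(−2·3079·0.036²) = exp(−7.98077) = 0.00034198.
Union bound over 15 events: 15·0.00034198 = 0.00513.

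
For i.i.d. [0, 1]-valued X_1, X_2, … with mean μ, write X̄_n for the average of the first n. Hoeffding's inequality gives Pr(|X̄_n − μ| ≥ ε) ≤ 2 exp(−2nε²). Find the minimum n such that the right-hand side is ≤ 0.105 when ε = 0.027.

2022

Require 2·exp(−2nε²) ≤ 0.105, i.e. 2nε² ≥ ln(2/0.105) = 2.946942.
So n ≥ 2.946942 / (2·0.027²) = 2021.222.
The smallest integer n is 2022.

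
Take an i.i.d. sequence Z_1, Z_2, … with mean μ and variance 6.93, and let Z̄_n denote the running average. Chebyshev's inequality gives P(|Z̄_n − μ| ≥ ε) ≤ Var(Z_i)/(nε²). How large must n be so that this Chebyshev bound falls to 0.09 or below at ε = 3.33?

Require 6.93/(n·3.33²) ≤ 0.09, i.e. n ≥ 6.93/(0.09·3.33²) = 6.944.
The smallest integer n is 7.

7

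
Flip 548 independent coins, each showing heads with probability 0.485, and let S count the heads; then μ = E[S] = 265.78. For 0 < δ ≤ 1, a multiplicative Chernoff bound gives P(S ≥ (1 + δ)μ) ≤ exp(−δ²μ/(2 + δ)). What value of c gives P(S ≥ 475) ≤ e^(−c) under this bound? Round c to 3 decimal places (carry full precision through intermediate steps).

59.090

Write 475 = (1 + δ)μ, so δ = 475/265.78 − 1 = 0.7871924…
Then the exponent is δ²μ/(2 + δ) = (475 − μ)² / (μ·(2 + δ)) = 59.090430.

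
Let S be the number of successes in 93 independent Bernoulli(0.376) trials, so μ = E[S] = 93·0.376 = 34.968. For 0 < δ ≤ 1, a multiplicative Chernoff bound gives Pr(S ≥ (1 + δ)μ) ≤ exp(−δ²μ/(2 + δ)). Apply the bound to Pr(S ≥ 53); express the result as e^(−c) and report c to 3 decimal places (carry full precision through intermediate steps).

3.696

Write 53 = (1 + δ)μ, so δ = 53/34.968 − 1 = 0.5156715…
Then the exponent is δ²μ/(2 + δ) = (53 − μ)² / (μ·(2 + δ)) = 3.696265.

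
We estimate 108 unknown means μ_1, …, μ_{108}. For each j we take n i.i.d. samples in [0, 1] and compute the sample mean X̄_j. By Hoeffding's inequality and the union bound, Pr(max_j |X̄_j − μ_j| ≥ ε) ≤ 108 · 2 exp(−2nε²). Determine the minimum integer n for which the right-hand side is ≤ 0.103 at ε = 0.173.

128

Need 2·108·exp(−2nε²) ≤ 0.103, i.e. exp(−2nε²) ≤ 0.103/216.
So 2nε² ≥ ln(216/0.103) = 7.648305.
Hence n ≥ 7.648305/(2·0.173²) = 127.774.
The smallest integer n is 128.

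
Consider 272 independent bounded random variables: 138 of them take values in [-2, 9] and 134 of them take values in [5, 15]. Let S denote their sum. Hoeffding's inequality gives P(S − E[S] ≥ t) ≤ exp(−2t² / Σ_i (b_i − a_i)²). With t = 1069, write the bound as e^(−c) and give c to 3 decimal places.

75.936

Σ(b_i − a_i)² = 138·11² + 134·10² = 30098.
c = 2t² / 30098 = 2·1069² / 30098 = 75.9360.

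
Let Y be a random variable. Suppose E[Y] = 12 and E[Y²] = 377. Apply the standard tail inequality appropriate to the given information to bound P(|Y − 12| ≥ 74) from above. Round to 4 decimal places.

The first two moments determine the variance, so Chebyshev's inequality is the sharpest standard bound available.
Var(Y) = E[Y²] − (E[Y])² = 377 − 144 = 233.
Chebyshev's inequality: P(|Y − μ| ≥ t) ≤ Var(Y)/t² = 233/5476 = 0.0425.

0.0425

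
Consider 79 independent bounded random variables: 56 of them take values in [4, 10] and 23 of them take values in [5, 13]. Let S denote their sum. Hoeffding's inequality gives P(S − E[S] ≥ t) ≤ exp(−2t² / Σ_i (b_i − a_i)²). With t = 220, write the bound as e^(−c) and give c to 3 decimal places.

Σ(b_i − a_i)² = 56·6² + 23·8² = 3488.
c = 2t² / 3488 = 2·220² / 3488 = 27.7523.

27.752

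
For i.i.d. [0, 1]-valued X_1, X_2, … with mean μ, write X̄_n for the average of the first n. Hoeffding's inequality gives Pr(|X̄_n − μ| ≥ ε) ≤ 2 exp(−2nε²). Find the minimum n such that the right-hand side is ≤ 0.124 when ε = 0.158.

56

Require 2·exp(−2nε²) ≤ 0.124, i.e. 2nε² ≥ ln(2/0.124) = 2.780621.
So n ≥ 2.780621 / (2·0.158²) = 55.693.
The smallest integer n is 56.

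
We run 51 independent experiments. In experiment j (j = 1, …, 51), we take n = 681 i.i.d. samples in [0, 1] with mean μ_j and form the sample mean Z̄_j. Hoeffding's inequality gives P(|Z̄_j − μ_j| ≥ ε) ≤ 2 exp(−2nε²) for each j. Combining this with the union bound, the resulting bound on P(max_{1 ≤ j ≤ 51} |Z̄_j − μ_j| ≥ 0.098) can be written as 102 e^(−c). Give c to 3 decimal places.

Union bound over the 51 events: P(max_{1 ≤ j ≤ 51} |Z̄_j − μ_j| ≥ 0.098) ≤ 51·2·exp(−2nε²) = 102 exp(−2·681·0.098²).
So c = 2·681·0.098² = 13.0806.

13.081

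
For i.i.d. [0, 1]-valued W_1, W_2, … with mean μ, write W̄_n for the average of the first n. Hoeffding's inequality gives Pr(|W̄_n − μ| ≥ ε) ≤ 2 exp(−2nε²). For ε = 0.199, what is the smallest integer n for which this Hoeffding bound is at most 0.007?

Require 2·exp(−2nε²) ≤ 0.007, i.e. 2nε² ≥ ln(2/0.007) = 5.654992.
So n ≥ 5.654992 / (2·0.199²) = 71.400.
The smallest integer n is 72.

72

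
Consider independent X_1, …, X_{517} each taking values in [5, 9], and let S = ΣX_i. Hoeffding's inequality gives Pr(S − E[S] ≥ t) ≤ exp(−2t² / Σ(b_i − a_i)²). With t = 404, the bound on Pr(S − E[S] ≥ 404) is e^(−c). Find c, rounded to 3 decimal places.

Σ(b_i − a_i)² = 517·(4)² = 8272.
c = 2t²/8272 = 2·404²/8272 = 39.4623.

39.462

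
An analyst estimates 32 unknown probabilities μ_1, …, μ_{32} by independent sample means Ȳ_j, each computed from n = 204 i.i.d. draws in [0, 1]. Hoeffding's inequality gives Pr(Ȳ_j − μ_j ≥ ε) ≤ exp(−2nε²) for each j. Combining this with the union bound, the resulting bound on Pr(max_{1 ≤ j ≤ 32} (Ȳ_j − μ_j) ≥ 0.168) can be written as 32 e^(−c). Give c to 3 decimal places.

11.515

Union bound over the 32 events: Pr(max_{1 ≤ j ≤ 32} (Ȳ_j − μ_j) ≥ 0.168) ≤ 32·exp(−2nε²) = 32 exp(−2·204·0.168²).
So c = 2·204·0.168² = 11.5154.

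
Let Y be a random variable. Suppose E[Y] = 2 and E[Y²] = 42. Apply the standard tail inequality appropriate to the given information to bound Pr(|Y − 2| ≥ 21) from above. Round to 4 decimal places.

The first two moments determine the variance, so Chebyshev's inequality is the sharpest standard bound available.
Var(Y) = E[Y²] − (E[Y])² = 42 − 4 = 38.
Chebyshev's inequality: Pr(|Y − μ| ≥ t) ≤ Var(Y)/t² = 38/441 = 0.0862.

0.0862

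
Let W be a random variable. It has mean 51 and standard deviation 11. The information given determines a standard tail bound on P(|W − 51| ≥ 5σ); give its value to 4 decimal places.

0.0400

Mean and variance are known, so Chebyshev's inequality applies.
Chebyshev: P(|W − μ| ≥ t) ≤ Var(W)/t².
Var(W) = σ² = 11² = 121.
t = 5·11 = 55.
Bound = 121 / 3025 = 0.0400.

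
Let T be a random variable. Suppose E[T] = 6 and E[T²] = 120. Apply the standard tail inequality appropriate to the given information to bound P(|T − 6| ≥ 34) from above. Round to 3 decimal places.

The first two moments determine the variance, so Chebyshev's inequality is the sharpest standard bound available.
Var(T) = E[T²] − (E[T])² = 120 − 36 = 84.
Chebyshev's inequality: P(|T − μ| ≥ t) ≤ Var(T)/t² = 84/1156 = 0.0727.

0.073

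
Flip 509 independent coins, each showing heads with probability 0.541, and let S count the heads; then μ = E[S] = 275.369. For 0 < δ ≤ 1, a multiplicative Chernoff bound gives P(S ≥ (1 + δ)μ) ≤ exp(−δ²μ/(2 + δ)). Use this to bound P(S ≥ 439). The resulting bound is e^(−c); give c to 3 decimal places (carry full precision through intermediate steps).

37.481

Write 439 = (1 + δ)μ, so δ = 439/275.369 − 1 = 0.5942245…
Then the exponent is δ²μ/(2 + δ) = (439 − μ)² / (μ·(2 + δ)) = 37.480776.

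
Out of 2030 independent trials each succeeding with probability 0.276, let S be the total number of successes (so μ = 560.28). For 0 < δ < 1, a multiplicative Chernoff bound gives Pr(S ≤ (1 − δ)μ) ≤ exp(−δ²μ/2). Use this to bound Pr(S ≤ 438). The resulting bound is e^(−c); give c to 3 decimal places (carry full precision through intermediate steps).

Write 438 = (1 − δ)μ, so δ = 1 − 438/560.28 = 0.218248…
Then the exponent is δ²μ/2 = (μ − 438)²/(2μ) = 13.343684.

13.344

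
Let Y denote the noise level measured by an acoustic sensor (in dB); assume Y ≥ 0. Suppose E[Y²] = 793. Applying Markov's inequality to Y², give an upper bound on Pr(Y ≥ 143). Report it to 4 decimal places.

0.0388

Since Y ≥ 0, the event {Y ≥ 143} is the same as {Y² ≥ 20449}.
Markov's inequality applied to Y² gives Pr(Y² ≥ 20449) ≤ E[Y²]/20449 = 793/20449 = 0.0388.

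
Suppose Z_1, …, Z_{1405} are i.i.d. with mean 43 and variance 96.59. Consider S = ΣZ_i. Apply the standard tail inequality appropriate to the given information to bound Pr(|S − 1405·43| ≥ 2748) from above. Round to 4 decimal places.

With mean and variance of each term known, Chebyshev's inequality bounds the deviation of the sum (or sample mean).
Var(S) = n·Var(Z_i) = 1405·96.59 = 135708.95.
Chebyshev: Pr(|S − 1405·43| ≥ 2748) ≤ Var(S)/2748² = 135708.95/7551504 = 0.0180.

0.0180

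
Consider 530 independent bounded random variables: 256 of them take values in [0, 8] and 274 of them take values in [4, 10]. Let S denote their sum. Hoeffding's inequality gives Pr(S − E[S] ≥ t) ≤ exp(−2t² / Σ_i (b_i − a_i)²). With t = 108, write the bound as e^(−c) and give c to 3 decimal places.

Σ(b_i − a_i)² = 256·8² + 274·6² = 26248.
c = 2t² / 26248 = 2·108² / 26248 = 0.8888.

0.889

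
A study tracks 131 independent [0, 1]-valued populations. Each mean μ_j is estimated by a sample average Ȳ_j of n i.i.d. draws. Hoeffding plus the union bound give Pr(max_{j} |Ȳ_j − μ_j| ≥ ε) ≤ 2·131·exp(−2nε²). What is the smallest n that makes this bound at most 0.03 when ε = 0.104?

Need 2·131·exp(−2nε²) ≤ 0.03, i.e. exp(−2nε²) ≤ 0.03/262.
So 2nε² ≥ ln(262/0.03) = 9.074902.
Hence n ≥ 9.074902/(2·0.104²) = 419.513.
The smallest integer n is 420.

420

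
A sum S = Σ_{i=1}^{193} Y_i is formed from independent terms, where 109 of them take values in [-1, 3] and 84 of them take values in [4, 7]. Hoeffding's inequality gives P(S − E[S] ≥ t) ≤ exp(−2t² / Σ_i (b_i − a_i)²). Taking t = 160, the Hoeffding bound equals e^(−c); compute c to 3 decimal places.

Σ(b_i − a_i)² = 109·4² + 84·3² = 2500.
c = 2t² / 2500 = 2·160² / 2500 = 20.4800.

20.480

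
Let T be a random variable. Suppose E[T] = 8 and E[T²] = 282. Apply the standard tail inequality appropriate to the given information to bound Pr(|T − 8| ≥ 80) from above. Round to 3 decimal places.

0.034

The first two moments determine the variance, so Chebyshev's inequality is the sharpest standard bound available.
Var(T) = E[T²] − (E[T])² = 282 − 64 = 218.
Chebyshev's inequality: Pr(|T − μ| ≥ t) ≤ Var(T)/t² = 218/6400 = 0.0341.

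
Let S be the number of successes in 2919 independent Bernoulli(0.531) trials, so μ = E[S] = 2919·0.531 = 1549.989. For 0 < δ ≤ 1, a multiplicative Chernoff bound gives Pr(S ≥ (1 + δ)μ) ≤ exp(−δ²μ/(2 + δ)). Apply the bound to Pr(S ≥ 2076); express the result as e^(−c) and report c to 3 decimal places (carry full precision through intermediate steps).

76.307

Write 2076 = (1 + δ)μ, so δ = 2076/1549.989 − 1 = 0.3393643…
Then the exponent is δ²μ/(2 + δ) = (2076 − μ)² / (μ·(2 + δ)) = 76.306788.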